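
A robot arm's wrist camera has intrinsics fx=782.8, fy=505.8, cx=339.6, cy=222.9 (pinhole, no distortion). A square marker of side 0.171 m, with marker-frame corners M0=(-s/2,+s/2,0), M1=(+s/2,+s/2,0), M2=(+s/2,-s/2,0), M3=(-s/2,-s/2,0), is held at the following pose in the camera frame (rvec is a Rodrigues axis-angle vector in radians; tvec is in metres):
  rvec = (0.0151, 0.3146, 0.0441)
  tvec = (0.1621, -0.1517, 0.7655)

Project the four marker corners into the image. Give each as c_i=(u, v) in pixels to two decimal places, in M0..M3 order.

c0=(415.90, 178.17) c1=(592.97, 180.31) c2=(601.69, 62.90) c3=(423.21, 68.60)

Intrinsics K: fx=782.8, fy=505.8, cx=339.6, cy=222.9
Marker side s = 0.171 m; corners in marker frame (Z=0):
  M0 = (-0.0855, +0.0855, 0)
  M1 = (+0.0855, +0.0855, 0)
  M2 = (+0.0855, -0.0855, 0)
  M3 = (-0.0855, -0.0855, 0)
rvec = (0.0151, 0.3146, 0.0441), |rvec| = θ = 0.31803 rad = 18.222°
Rodrigues: sinθ=0.31270, 1−cosθ=0.05015; R = I + sinθ·[k]× + (1−cosθ)·[k]×²:
    [+0.94996 -0.04101 +0.30965]
    [+0.04572 +0.99892 -0.00797]
    [-0.30899 +0.02173 +0.95082]
t = (0.1621, -0.1517, 0.7655) m
M0: Pc = R·M0+t = (+0.07737, -0.07020, +0.79378); u = 782.8·(+0.07737)/0.79378 + 339.6 = 415.9022, v = 505.8·(-0.07020)/0.79378 + 222.9 = 178.1676
M1: Pc = R·M1+t = (+0.23982, -0.06238, +0.74094); u = 782.8·(+0.23982)/0.74094 + 339.6 = 592.9651, v = 505.8·(-0.06238)/0.74094 + 222.9 = 180.3141
M2: Pc = R·M2+t = (+0.24683, -0.23320, +0.73722); u = 782.8·(+0.24683)/0.73722 + 339.6 = 601.6873, v = 505.8·(-0.23320)/0.73722 + 222.9 = 62.9049
M3: Pc = R·M3+t = (+0.08438, -0.24102, +0.79006); u = 782.8·(+0.08438)/0.79006 + 339.6 = 423.2084, v = 505.8·(-0.24102)/0.79006 + 222.9 = 68.6004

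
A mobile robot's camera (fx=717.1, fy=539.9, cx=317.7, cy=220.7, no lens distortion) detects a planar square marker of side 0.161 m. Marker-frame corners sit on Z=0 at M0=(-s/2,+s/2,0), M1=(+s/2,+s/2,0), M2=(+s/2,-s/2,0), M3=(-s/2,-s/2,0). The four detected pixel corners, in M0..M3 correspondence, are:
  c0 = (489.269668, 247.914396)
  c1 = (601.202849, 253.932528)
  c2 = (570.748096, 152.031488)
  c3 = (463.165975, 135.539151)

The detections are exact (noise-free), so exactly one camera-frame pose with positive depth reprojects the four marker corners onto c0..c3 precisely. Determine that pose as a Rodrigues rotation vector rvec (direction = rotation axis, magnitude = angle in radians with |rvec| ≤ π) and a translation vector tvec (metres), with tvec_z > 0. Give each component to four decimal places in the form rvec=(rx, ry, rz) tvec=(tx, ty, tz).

Intrinsics K: fx=717.1, fy=539.9, cx=317.7, cy=220.7
Marker side s = 0.161 m; corners in marker frame (Z=0):
  M0 = (-0.0805, +0.0805, 0)
  M1 = (+0.0805, +0.0805, 0)
  M2 = (+0.0805, -0.0805, 0)
  M3 = (-0.0805, -0.0805, 0)
Detected image corners:
  c0 = (489.269668, 247.914396) px
  c1 = (601.202849, 253.932528) px
  c2 = (570.748096, 152.031488) px
  c3 = (463.165975, 135.539151) px
Planar DLT: solve 8×8 A·h = b for H (H[2,2]=1):
  H  [+1026.86250 -43.45609 +533.50021]
  H  [+199.41189 +582.06899 +195.86439]
  H  [+0.65071 -0.41388 +1.00000]
B = K⁻¹H; ‖b₁‖=1.319888, ‖b₂‖=1.319888; λ = 2/(‖b₁‖+‖b₂‖) = 0.757640, sign → tz>0 ⇒ λ=+0.757640
r₁ = λ·B[:,0] = (+0.86650,+0.07831,+0.49300); r₂ = λ·B[:,1] = (+0.09301,+0.94500,-0.31357)
r₃ = r₁×r₂ = (-0.49044,+0.31757,+0.81155); SVD([r₁ r₂ r₃]) → R = UVᵀ:
  R  [+0.86650 +0.09301 -0.49044]
  R  [+0.07831 +0.94500 +0.31757]
  R  [+0.49300 -0.31357 +0.81155]
t = (+0.22800, -0.03485, +0.75764) m
tr R = 2.623050; θ = arccos((tr R − 1)/2) = 0.624039 rad = 35.755°
axis k = ((R−Rᵀ)₃₂, (R−Rᵀ)₁₃, (R−Rᵀ)₂₁) / (2 sinθ) = (-0.540065, -0.841529, -0.012584)
rvec = θ·k = (-0.337021, -0.525147, -0.007853)

rvec=(-0.3370, -0.5251, -0.0079) tvec=(0.2280, -0.0349, 0.7576)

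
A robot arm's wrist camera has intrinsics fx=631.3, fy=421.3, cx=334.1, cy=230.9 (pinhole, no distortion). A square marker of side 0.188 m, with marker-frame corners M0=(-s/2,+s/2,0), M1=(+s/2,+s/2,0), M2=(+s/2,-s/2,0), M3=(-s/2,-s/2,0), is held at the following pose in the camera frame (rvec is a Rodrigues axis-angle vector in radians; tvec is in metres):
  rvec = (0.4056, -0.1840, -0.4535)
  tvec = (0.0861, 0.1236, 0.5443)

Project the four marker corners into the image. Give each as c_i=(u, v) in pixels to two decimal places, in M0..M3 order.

Intrinsics K: fx=631.3, fy=421.3, cx=334.1, cy=230.9
Marker side s = 0.188 m; corners in marker frame (Z=0):
  M0 = (-0.0940, +0.0940, 0)
  M1 = (+0.0940, +0.0940, 0)
  M2 = (+0.0940, -0.0940, 0)
  M3 = (-0.0940, -0.0940, 0)
rvec = (0.4056, -0.1840, -0.4535), |rvec| = θ = 0.63563 rad = 36.419°
Rodrigues: sinθ=0.59369, 1−cosθ=0.19530; R = I + sinθ·[k]× + (1−cosθ)·[k]×²:
    [+0.88422 +0.38750 -0.26077]
    [-0.45965 +0.82106 -0.33850]
    [+0.08294 +0.41917 +0.90411]
t = (0.0861, 0.1236, 0.5443) m
M0: Pc = R·M0+t = (+0.03941, +0.24399, +0.57591); u = 631.3·(+0.03941)/0.57591 + 334.1 = 377.2987, v = 421.3·(+0.24399)/0.57591 + 230.9 = 409.3870
M1: Pc = R·M1+t = (+0.20564, +0.15757, +0.59150); u = 631.3·(+0.20564)/0.59150 + 334.1 = 553.5788, v = 421.3·(+0.15757)/0.59150 + 230.9 = 343.1326
M2: Pc = R·M2+t = (+0.13279, +0.00321, +0.51269); u = 631.3·(+0.13279)/0.51269 + 334.1 = 497.6115, v = 421.3·(+0.00321)/0.51269 + 230.9 = 233.5404
M3: Pc = R·M3+t = (-0.03344, +0.08963, +0.49710); u = 631.3·(-0.03344)/0.49710 + 334.1 = 291.6307, v = 421.3·(+0.08963)/0.49710 + 230.9 = 306.8602

c0=(377.30, 409.39) c1=(553.58, 343.13) c2=(497.61, 233.54) c3=(291.63, 306.86)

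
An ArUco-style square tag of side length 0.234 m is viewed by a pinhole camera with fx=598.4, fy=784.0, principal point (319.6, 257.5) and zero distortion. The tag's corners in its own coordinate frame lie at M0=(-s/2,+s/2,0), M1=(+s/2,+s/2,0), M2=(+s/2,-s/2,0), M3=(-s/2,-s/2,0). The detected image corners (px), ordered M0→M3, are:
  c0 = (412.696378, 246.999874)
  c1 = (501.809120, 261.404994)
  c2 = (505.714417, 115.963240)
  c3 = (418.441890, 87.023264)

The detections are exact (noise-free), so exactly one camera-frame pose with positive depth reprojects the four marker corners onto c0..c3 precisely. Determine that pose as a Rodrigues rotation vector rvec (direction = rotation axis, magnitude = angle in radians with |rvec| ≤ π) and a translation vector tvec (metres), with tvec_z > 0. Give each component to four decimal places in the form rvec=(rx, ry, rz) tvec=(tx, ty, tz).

Intrinsics K: fx=598.4, fy=784.0, cx=319.6, cy=257.5
Marker side s = 0.234 m; corners in marker frame (Z=0):
  M0 = (-0.1170, +0.1170, 0)
  M1 = (+0.1170, +0.1170, 0)
  M2 = (+0.1170, -0.1170, 0)
  M3 = (-0.1170, -0.1170, 0)
Detected image corners:
  c0 = (412.696378, 246.999874) px
  c1 = (501.809120, 261.404994) px
  c2 = (505.714417, 115.963240) px
  c3 = (418.441890, 87.023264) px
Planar DLT: solve 8×8 A·h = b for H (H[2,2]=1):
  H  [+568.16254 -50.95150 +461.83136]
  H  [+166.87491 +639.28206 +177.78231]
  H  [+0.41618 -0.06640 +1.00000]
B = K⁻¹H; ‖b₁‖=0.841317, ‖b₂‖=0.841317; λ = 2/(‖b₁‖+‖b₂‖) = 1.188613, sign → tz>0 ⇒ λ=+1.188613
r₁ = λ·B[:,0] = (+0.86435,+0.09053,+0.49467); r₂ = λ·B[:,1] = (-0.05905,+0.99513,-0.07892)
r₃ = r₁×r₂ = (-0.49941,+0.03901,+0.86549); SVD([r₁ r₂ r₃]) → R = UVᵀ:
  R  [+0.86435 -0.05905 -0.49941]
  R  [+0.09053 +0.99513 +0.03901]
  R  [+0.49467 -0.07892 +0.86549]
t = (+0.28252, -0.12086, +1.18861) m
tr R = 2.724971; θ = arccos((tr R − 1)/2) = 0.530635 rad = 30.403°
axis k = ((R−Rᵀ)₃₂, (R−Rᵀ)₁₃, (R−Rᵀ)₂₁) / (2 sinθ) = (-0.116512, -0.982133, +0.147781)
rvec = θ·k = (-0.061825, -0.521155, +0.078418)

rvec=(-0.0618, -0.5212, 0.0784) tvec=(0.2825, -0.1209, 1.1886)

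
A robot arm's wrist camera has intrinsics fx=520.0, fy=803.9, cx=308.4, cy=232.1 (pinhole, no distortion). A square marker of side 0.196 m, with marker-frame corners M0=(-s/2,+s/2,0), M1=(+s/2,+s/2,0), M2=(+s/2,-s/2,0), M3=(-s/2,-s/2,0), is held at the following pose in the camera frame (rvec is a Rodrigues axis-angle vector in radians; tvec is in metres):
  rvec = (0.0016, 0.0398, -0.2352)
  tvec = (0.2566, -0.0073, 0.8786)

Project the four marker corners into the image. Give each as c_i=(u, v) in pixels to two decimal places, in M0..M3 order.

c0=(416.98, 333.10) c1=(531.20, 292.02) c2=(503.91, 116.86) c3=(390.01, 159.45)

Intrinsics K: fx=520.0, fy=803.9, cx=308.4, cy=232.1
Marker side s = 0.196 m; corners in marker frame (Z=0):
  M0 = (-0.0980, +0.0980, 0)
  M1 = (+0.0980, +0.0980, 0)
  M2 = (+0.0980, -0.0980, 0)
  M3 = (-0.0980, -0.0980, 0)
rvec = (0.0016, 0.0398, -0.2352), |rvec| = θ = 0.23855 rad = 13.668°
Rodrigues: sinθ=0.23629, 1−cosθ=0.02832; R = I + sinθ·[k]× + (1−cosθ)·[k]×²:
    [+0.97168 +0.23301 +0.03924]
    [-0.23294 +0.97247 -0.00624]
    [-0.03961 -0.00307 +0.99921]
t = (0.2566, -0.0073, 0.8786) m
M0: Pc = R·M0+t = (+0.18421, +0.11083, +0.88218); u = 520.0·(+0.18421)/0.88218 + 308.4 = 416.9822, v = 803.9·(+0.11083)/0.88218 + 232.1 = 333.0960
M1: Pc = R·M1+t = (+0.37466, +0.06517, +0.87442); u = 520.0·(+0.37466)/0.87442 + 308.4 = 531.2034, v = 803.9·(+0.06517)/0.87442 + 232.1 = 292.0177
M2: Pc = R·M2+t = (+0.32899, -0.12543, +0.87502); u = 520.0·(+0.32899)/0.87502 + 308.4 = 503.9099, v = 803.9·(-0.12543)/0.87502 + 232.1 = 116.8641
M3: Pc = R·M3+t = (+0.13854, -0.07977, +0.88278); u = 520.0·(+0.13854)/0.88278 + 308.4 = 390.0067, v = 803.9·(-0.07977)/0.88278 + 232.1 = 159.4548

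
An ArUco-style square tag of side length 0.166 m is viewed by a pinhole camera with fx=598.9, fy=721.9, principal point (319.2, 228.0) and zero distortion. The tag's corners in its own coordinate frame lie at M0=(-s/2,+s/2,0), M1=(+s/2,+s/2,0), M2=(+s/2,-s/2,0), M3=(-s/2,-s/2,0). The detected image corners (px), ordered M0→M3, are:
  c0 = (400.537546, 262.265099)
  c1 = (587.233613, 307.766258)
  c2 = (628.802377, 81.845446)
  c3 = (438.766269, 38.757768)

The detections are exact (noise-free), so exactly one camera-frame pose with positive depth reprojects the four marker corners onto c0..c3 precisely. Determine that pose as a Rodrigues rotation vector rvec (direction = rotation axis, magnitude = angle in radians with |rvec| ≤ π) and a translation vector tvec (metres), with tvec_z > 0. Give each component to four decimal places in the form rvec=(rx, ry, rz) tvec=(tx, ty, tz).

rvec=(0.0425, 0.0477, 0.1976) tvec=(0.1697, -0.0397, 0.5244)

Intrinsics K: fx=598.9, fy=721.9, cx=319.2, cy=228.0
Marker side s = 0.166 m; corners in marker frame (Z=0):
  M0 = (-0.0830, +0.0830, 0)
  M1 = (+0.0830, +0.0830, 0)
  M2 = (+0.0830, -0.0830, 0)
  M3 = (-0.0830, -0.0830, 0)
Detected image corners:
  c0 = (400.537546, 262.265099) px
  c1 = (587.233613, 307.766258) px
  c2 = (628.802377, 81.845446) px
  c3 = (438.766269, 38.757768) px
Planar DLT: solve 8×8 A·h = b for H (H[2,2]=1):
  H  [+1092.36273 -194.35812 +513.04346]
  H  [+252.67478 +1369.08194 +173.34086]
  H  [-0.08232 +0.08938 +1.00000]
B = K⁻¹H; ‖b₁‖=1.907072, ‖b₂‖=1.907072; λ = 2/(‖b₁‖+‖b₂‖) = 0.524364, sign → tz>0 ⇒ λ=+0.524364
r₁ = λ·B[:,0] = (+0.97942,+0.19717,-0.04316); r₂ = λ·B[:,1] = (-0.19515,+0.97965,+0.04687)
r₃ = r₁×r₂ = (+0.05153,-0.03748,+0.99797); SVD([r₁ r₂ r₃]) → R = UVᵀ:
  R  [+0.97942 -0.19515 +0.05153]
  R  [+0.19717 +0.97965 -0.03748]
  R  [-0.04316 +0.04687 +0.99797]
t = (+0.16972, -0.03970, +0.52436) m
tr R = 2.957040; θ = arccos((tr R − 1)/2) = 0.207640 rad = 11.897°
axis k = ((R−Rᵀ)₃₂, (R−Rᵀ)₁₃, (R−Rᵀ)₂₁) / (2 sinθ) = (+0.204578, +0.229667, +0.951526)
rvec = θ·k = (+0.042479, +0.047688, +0.197575)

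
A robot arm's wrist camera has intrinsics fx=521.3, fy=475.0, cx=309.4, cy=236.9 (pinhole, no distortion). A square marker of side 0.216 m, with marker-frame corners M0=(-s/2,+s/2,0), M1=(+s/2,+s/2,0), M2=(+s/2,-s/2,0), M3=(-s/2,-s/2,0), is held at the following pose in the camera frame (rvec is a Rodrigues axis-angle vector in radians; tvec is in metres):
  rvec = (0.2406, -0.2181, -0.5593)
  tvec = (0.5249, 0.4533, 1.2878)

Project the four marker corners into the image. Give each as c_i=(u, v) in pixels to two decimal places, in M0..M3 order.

c0=(505.07, 455.91) c1=(570.44, 408.96) c2=(539.11, 351.01) c3=(469.76, 398.88)

Intrinsics K: fx=521.3, fy=475.0, cx=309.4, cy=236.9
Marker side s = 0.216 m; corners in marker frame (Z=0):
  M0 = (-0.1080, +0.1080, 0)
  M1 = (+0.1080, +0.1080, 0)
  M2 = (+0.1080, -0.1080, 0)
  M3 = (-0.1080, -0.1080, 0)
rvec = (0.2406, -0.2181, -0.5593), |rvec| = θ = 0.64674 rad = 37.055°
Rodrigues: sinθ=0.60259, 1−cosθ=0.20195; R = I + sinθ·[k]× + (1−cosθ)·[k]×²:
    [+0.82600 +0.49578 -0.26818]
    [-0.54645 +0.82102 -0.16528]
    [+0.13824 +0.28307 +0.94908]
t = (0.5249, 0.4533, 1.2878) m
M0: Pc = R·M0+t = (+0.48924, +0.60099, +1.30344); u = 521.3·(+0.48924)/1.30344 + 309.4 = 505.0657, v = 475.0·(+0.60099)/1.30344 + 236.9 = 455.9116
M1: Pc = R·M1+t = (+0.66765, +0.48295, +1.33330); u = 521.3·(+0.66765)/1.33330 + 309.4 = 570.4417, v = 475.0·(+0.48295)/1.33330 + 236.9 = 408.9562
M2: Pc = R·M2+t = (+0.56056, +0.30561, +1.27216); u = 521.3·(+0.56056)/1.27216 + 309.4 = 539.1056, v = 475.0·(+0.30561)/1.27216 + 236.9 = 351.0102
M3: Pc = R·M3+t = (+0.38215, +0.42365, +1.24230); u = 521.3·(+0.38215)/1.24230 + 309.4 = 469.7587, v = 475.0·(+0.42365)/1.24230 + 236.9 = 398.8838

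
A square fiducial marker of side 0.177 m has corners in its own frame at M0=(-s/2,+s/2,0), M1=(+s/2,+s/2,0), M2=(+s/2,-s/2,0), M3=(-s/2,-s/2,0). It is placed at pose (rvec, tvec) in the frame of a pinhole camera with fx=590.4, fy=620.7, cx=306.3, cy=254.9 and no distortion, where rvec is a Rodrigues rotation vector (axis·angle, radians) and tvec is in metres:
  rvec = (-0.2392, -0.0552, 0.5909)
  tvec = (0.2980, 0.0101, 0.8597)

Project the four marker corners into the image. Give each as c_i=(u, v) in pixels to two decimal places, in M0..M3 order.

Intrinsics K: fx=590.4, fy=620.7, cx=306.3, cy=254.9
Marker side s = 0.177 m; corners in marker frame (Z=0):
  M0 = (-0.0885, +0.0885, 0)
  M1 = (+0.0885, +0.0885, 0)
  M2 = (+0.0885, -0.0885, 0)
  M3 = (-0.0885, -0.0885, 0)
rvec = (-0.2392, -0.0552, 0.5909), |rvec| = θ = 0.63986 rad = 36.662°
Rodrigues: sinθ=0.59709, 1−cosθ=0.19782; R = I + sinθ·[k]× + (1−cosθ)·[k]×²:
    [+0.82982 -0.54502 -0.11980]
    [+0.55778 +0.80365 +0.20745]
    [-0.01678 -0.23897 +0.97088]
t = (0.2980, 0.0101, 0.8597) m
M0: Pc = R·M0+t = (+0.17633, +0.03186, +0.84004); u = 590.4·(+0.17633)/0.84004 + 306.3 = 430.2272, v = 620.7·(+0.03186)/0.84004 + 254.9 = 278.4411
M1: Pc = R·M1+t = (+0.32321, +0.13059, +0.83707); u = 590.4·(+0.32321)/0.83707 + 306.3 = 534.2634, v = 620.7·(+0.13059)/0.83707 + 254.9 = 351.7320
M2: Pc = R·M2+t = (+0.41967, -0.01166, +0.87936); u = 590.4·(+0.41967)/0.87936 + 306.3 = 588.0664, v = 620.7·(-0.01166)/0.87936 + 254.9 = 246.6699
M3: Pc = R·M3+t = (+0.27279, -0.11039, +0.88233); u = 590.4·(+0.27279)/0.88233 + 306.3 = 488.8363, v = 620.7·(-0.11039)/0.88233 + 254.9 = 177.2462

c0=(430.23, 278.44) c1=(534.26, 351.73) c2=(588.07, 246.67) c3=(488.84, 177.25)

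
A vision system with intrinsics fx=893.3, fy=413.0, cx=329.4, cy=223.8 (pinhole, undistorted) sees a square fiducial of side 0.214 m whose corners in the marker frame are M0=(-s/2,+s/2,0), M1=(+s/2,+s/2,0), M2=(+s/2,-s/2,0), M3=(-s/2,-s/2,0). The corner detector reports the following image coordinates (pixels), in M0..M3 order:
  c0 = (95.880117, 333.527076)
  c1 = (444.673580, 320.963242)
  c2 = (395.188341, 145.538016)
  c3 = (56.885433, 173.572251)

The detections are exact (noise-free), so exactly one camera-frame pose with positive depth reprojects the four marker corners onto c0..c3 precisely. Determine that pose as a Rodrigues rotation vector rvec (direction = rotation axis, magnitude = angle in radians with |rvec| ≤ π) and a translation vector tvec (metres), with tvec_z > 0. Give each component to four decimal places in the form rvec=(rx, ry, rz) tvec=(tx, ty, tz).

Intrinsics K: fx=893.3, fy=413.0, cx=329.4, cy=223.8
Marker side s = 0.214 m; corners in marker frame (Z=0):
  M0 = (-0.1070, +0.1070, 0)
  M1 = (+0.1070, +0.1070, 0)
  M2 = (+0.1070, -0.1070, 0)
  M3 = (-0.1070, -0.1070, 0)
Detected image corners:
  c0 = (95.880117, 333.527076) px
  c1 = (444.673580, 320.963242) px
  c2 = (395.188341, 145.538016) px
  c3 = (56.885433, 173.572251) px
Planar DLT: solve 8×8 A·h = b for H (H[2,2]=1):
  H  [+1495.58062 +184.26952 +239.83913]
  H  [-202.64684 +760.99764 +243.10952]
  H  [-0.44149 -0.08584 +1.00000]
B = K⁻¹H; ‖b₁‖=1.905983, ‖b₂‖=1.905983; λ = 2/(‖b₁‖+‖b₂‖) = 0.524664, sign → tz>0 ⇒ λ=+0.524664
r₁ = λ·B[:,0] = (+0.96382,-0.13192,-0.23164); r₂ = λ·B[:,1] = (+0.12483,+0.99115,-0.04504)
r₃ = r₁×r₂ = (+0.23553,+0.01449,+0.97176); SVD([r₁ r₂ r₃]) → R = UVᵀ:
  R  [+0.96382 +0.12483 +0.23553]
  R  [-0.13192 +0.99115 +0.01449]
  R  [-0.23164 -0.04504 +0.97176]
t = (-0.05260, +0.02453, +0.52466) m
tr R = 2.926731; θ = arccos((tr R − 1)/2) = 0.271515 rad = 15.557°
axis k = ((R−Rᵀ)₃₂, (R−Rᵀ)₁₃, (R−Rᵀ)₂₁) / (2 sinθ) = (-0.110979, +0.870952, -0.478671)
rvec = θ·k = (-0.030132, +0.236476, -0.129966)

rvec=(-0.0301, 0.2365, -0.1300) tvec=(-0.0526, 0.0245, 0.5247)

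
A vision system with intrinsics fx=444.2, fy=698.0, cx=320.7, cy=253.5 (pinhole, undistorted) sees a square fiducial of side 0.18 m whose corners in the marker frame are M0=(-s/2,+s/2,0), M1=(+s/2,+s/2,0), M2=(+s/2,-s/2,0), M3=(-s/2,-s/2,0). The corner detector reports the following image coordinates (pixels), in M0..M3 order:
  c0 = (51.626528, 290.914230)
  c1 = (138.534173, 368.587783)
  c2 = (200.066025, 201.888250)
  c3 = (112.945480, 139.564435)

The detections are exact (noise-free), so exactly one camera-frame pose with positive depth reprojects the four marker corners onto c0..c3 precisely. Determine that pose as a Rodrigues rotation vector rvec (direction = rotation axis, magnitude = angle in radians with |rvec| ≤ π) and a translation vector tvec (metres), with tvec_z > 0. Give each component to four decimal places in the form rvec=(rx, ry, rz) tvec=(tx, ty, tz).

Intrinsics K: fx=444.2, fy=698.0, cx=320.7, cy=253.5
Marker side s = 0.18 m; corners in marker frame (Z=0):
  M0 = (-0.0900, +0.0900, 0)
  M1 = (+0.0900, +0.0900, 0)
  M2 = (+0.0900, -0.0900, 0)
  M3 = (-0.0900, -0.0900, 0)
Detected image corners:
  c0 = (51.626528, 290.914230) px
  c1 = (138.534173, 368.587783) px
  c2 = (200.066025, 201.888250) px
  c3 = (112.945480, 139.564435) px
Planar DLT: solve 8×8 A·h = b for H (H[2,2]=1):
  H  [+431.38779 -376.25570 +124.94285]
  H  [+284.29317 +812.20708 +246.94306]
  H  [-0.41368 -0.27844 +1.00000]
B = K⁻¹H; ‖b₁‖=1.447219, ‖b₂‖=1.447219; λ = 2/(‖b₁‖+‖b₂‖) = 0.690981, sign → tz>0 ⇒ λ=+0.690981
r₁ = λ·B[:,0] = (+0.87742,+0.38525,-0.28585); r₂ = λ·B[:,1] = (-0.44639,+0.87391,-0.19239)
r₃ = r₁×r₂ = (+0.17569,+0.29641,+0.93876); SVD([r₁ r₂ r₃]) → R = UVᵀ:
  R  [+0.87742 -0.44639 +0.17569]
  R  [+0.38525 +0.87391 +0.29641]
  R  [-0.28585 -0.19239 +0.93876]
t = (-0.30451, -0.00649, +0.69098) m
tr R = 2.690101; θ = arccos((tr R − 1)/2) = 0.564137 rad = 32.323°
axis k = ((R−Rᵀ)₃₂, (R−Rᵀ)₁₃, (R−Rᵀ)₂₁) / (2 sinθ) = (-0.457095, +0.431594, +0.777683)
rvec = θ·k = (-0.257864, +0.243478, +0.438720)

rvec=(-0.2579, 0.2435, 0.4387) tvec=(-0.3045, -0.0065, 0.6910)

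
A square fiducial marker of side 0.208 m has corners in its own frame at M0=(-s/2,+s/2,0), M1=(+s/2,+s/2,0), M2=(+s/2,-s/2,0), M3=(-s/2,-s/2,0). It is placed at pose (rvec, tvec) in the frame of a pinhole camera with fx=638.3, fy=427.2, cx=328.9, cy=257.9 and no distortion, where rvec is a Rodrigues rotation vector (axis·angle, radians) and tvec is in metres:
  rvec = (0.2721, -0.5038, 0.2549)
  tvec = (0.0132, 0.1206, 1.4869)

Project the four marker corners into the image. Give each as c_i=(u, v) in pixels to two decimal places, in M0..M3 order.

Intrinsics K: fx=638.3, fy=427.2, cx=328.9, cy=257.9
Marker side s = 0.208 m; corners in marker frame (Z=0):
  M0 = (-0.1040, +0.1040, 0)
  M1 = (+0.1040, +0.1040, 0)
  M2 = (+0.1040, -0.1040, 0)
  M3 = (-0.1040, -0.1040, 0)
rvec = (0.2721, -0.5038, 0.2549), |rvec| = θ = 0.62676 rad = 35.911°
Rodrigues: sinθ=0.58652, 1−cosθ=0.19007; R = I + sinθ·[k]× + (1−cosθ)·[k]×²:
    [+0.84576 -0.30486 -0.43790]
    [+0.17221 +0.93274 -0.31677]
    [+0.50502 +0.19250 +0.84137]
t = (0.0132, 0.1206, 1.4869) m
M0: Pc = R·M0+t = (-0.10646, +0.19970, +1.45440); u = 638.3·(-0.10646)/1.45440 + 328.9 = 282.1754, v = 427.2·(+0.19970)/1.45440 + 257.9 = 316.5564
M1: Pc = R·M1+t = (+0.06945, +0.23551, +1.55944); u = 638.3·(+0.06945)/1.55944 + 328.9 = 357.3279, v = 427.2·(+0.23551)/1.55944 + 257.9 = 322.4179
M2: Pc = R·M2+t = (+0.13286, +0.04150, +1.51940); u = 638.3·(+0.13286)/1.51940 + 328.9 = 384.7163, v = 427.2·(+0.04150)/1.51940 + 257.9 = 269.5696
M3: Pc = R·M3+t = (-0.04305, +0.00569, +1.41436); u = 638.3·(-0.04305)/1.41436 + 328.9 = 309.4703, v = 427.2·(+0.00569)/1.41436 + 257.9 = 259.6172

c0=(282.18, 316.56) c1=(357.33, 322.42) c2=(384.72, 269.57) c3=(309.47, 259.62)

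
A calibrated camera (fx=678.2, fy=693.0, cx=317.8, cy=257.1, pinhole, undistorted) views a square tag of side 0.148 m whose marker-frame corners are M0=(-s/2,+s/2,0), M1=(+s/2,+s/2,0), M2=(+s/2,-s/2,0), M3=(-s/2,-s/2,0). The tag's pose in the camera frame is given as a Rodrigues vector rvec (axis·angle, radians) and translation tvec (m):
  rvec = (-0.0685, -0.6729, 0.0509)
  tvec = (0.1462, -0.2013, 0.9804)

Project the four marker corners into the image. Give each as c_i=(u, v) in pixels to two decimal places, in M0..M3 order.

c0=(381.03, 158.07) c1=(452.15, 173.95) c2=(453.03, 75.89) c3=(382.89, 50.63)

Intrinsics K: fx=678.2, fy=693.0, cx=317.8, cy=257.1
Marker side s = 0.148 m; corners in marker frame (Z=0):
  M0 = (-0.0740, +0.0740, 0)
  M1 = (+0.0740, +0.0740, 0)
  M2 = (+0.0740, -0.0740, 0)
  M3 = (-0.0740, -0.0740, 0)
rvec = (-0.0685, -0.6729, 0.0509), |rvec| = θ = 0.67829 rad = 38.863°
Rodrigues: sinθ=0.62746, 1−cosθ=0.22135; R = I + sinθ·[k]× + (1−cosθ)·[k]×²:
    [+0.78090 -0.02491 -0.62415]
    [+0.06926 +0.99650 +0.04689]
    [+0.62080 -0.07985 +0.77989]
t = (0.1462, -0.2013, 0.9804) m
M0: Pc = R·M0+t = (+0.08657, -0.13268, +0.92855); u = 678.2·(+0.08657)/0.92855 + 317.8 = 381.0292, v = 693.0·(-0.13268)/0.92855 + 257.1 = 158.0743
M1: Pc = R·M1+t = (+0.20214, -0.12243, +1.02043); u = 678.2·(+0.20214)/1.02043 + 317.8 = 452.1490, v = 693.0·(-0.12243)/1.02043 + 257.1 = 173.9521
M2: Pc = R·M2+t = (+0.20583, -0.26992, +1.03225); u = 678.2·(+0.20583)/1.03225 + 317.8 = 453.0331, v = 693.0·(-0.26992)/1.03225 + 257.1 = 75.8922
M3: Pc = R·M3+t = (+0.09026, -0.28017, +0.94037); u = 678.2·(+0.09026)/0.94037 + 317.8 = 382.8934, v = 693.0·(-0.28017)/0.94037 + 257.1 = 50.6331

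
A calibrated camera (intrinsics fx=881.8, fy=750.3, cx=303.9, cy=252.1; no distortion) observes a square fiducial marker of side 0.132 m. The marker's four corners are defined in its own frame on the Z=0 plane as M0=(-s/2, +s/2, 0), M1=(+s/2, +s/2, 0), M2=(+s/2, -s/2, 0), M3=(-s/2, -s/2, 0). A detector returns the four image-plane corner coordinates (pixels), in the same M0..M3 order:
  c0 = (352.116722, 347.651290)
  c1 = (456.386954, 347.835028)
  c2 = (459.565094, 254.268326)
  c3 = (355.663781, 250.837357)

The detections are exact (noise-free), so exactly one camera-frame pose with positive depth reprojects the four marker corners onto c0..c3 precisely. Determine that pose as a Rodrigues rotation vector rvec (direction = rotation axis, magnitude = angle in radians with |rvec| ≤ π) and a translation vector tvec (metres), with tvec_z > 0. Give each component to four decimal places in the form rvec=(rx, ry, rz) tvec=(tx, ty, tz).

Intrinsics K: fx=881.8, fy=750.3, cx=303.9, cy=252.1
Marker side s = 0.132 m; corners in marker frame (Z=0):
  M0 = (-0.0660, +0.0660, 0)
  M1 = (+0.0660, +0.0660, 0)
  M2 = (+0.0660, -0.0660, 0)
  M3 = (-0.0660, -0.0660, 0)
Detected image corners:
  c0 = (352.116722, 347.651290) px
  c1 = (456.386954, 347.835028) px
  c2 = (459.565094, 254.268326) px
  c3 = (355.663781, 250.837357) px
Planar DLT: solve 8×8 A·h = b for H (H[2,2]=1):
  H  [+893.57555 -32.95651 +406.82407]
  H  [+91.38034 +715.37863 +300.10535]
  H  [+0.25878 -0.01849 +1.00000]
B = K⁻¹H; ‖b₁‖=0.960348, ‖b₂‖=0.960348; λ = 2/(‖b₁‖+‖b₂‖) = 1.041289, sign → tz>0 ⇒ λ=+1.041289
r₁ = λ·B[:,0] = (+0.96233,+0.03628,+0.26947); r₂ = λ·B[:,1] = (-0.03228,+0.99929,-0.01925)
r₃ = r₁×r₂ = (-0.26998,+0.00983,+0.96282); SVD([r₁ r₂ r₃]) → R = UVᵀ:
  R  [+0.96233 -0.03228 -0.26998]
  R  [+0.03628 +0.99929 +0.00983]
  R  [+0.26947 -0.01925 +0.96282]
t = (+0.12154, +0.06662, +1.04129) m
tr R = 2.924436; θ = arccos((tr R − 1)/2) = 0.275762 rad = 15.800°
axis k = ((R−Rᵀ)₃₂, (R−Rᵀ)₁₃, (R−Rᵀ)₂₁) / (2 sinθ) = (-0.053410, -0.990604, +0.125901)
rvec = θ·k = (-0.014728, -0.273171, +0.034719)

rvec=(-0.0147, -0.2732, 0.0347) tvec=(0.1215, 0.0666, 1.0413)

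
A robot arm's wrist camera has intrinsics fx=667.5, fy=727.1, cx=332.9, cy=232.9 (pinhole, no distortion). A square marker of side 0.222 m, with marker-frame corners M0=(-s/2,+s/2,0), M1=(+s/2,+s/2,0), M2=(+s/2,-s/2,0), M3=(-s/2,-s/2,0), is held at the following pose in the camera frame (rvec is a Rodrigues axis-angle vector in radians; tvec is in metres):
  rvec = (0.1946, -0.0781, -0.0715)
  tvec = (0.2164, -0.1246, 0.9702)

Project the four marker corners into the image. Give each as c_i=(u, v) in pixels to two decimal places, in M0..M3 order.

c0=(409.58, 227.53) c1=(555.77, 214.95) c2=(556.09, 48.95) c3=(403.14, 59.35)

Intrinsics K: fx=667.5, fy=727.1, cx=332.9, cy=232.9
Marker side s = 0.222 m; corners in marker frame (Z=0):
  M0 = (-0.1110, +0.1110, 0)
  M1 = (+0.1110, +0.1110, 0)
  M2 = (+0.1110, -0.1110, 0)
  M3 = (-0.1110, -0.1110, 0)
rvec = (0.1946, -0.0781, -0.0715), |rvec| = θ = 0.22154 rad = 12.693°
Rodrigues: sinθ=0.21973, 1−cosθ=0.02444; R = I + sinθ·[k]× + (1−cosθ)·[k]×²:
    [+0.99442 +0.06335 -0.08439]
    [-0.07848 +0.97860 -0.19023]
    [+0.07053 +0.19579 +0.97811]
t = (0.2164, -0.1246, 0.9702) m
M0: Pc = R·M0+t = (+0.11305, -0.00726, +0.98410); u = 667.5·(+0.11305)/0.98410 + 332.9 = 409.5807, v = 727.1·(-0.00726)/0.98410 + 232.9 = 227.5331
M1: Pc = R·M1+t = (+0.33381, -0.02469, +0.99976); u = 667.5·(+0.33381)/0.99976 + 332.9 = 555.7725, v = 727.1·(-0.02469)/0.99976 + 232.9 = 214.9454
M2: Pc = R·M2+t = (+0.31975, -0.24194, +0.95630); u = 667.5·(+0.31975)/0.95630 + 332.9 = 556.0863, v = 727.1·(-0.24194)/0.95630 + 232.9 = 48.9489
M3: Pc = R·M3+t = (+0.09899, -0.22451, +0.94064); u = 667.5·(+0.09899)/0.94064 + 332.9 = 403.1444, v = 727.1·(-0.22451)/0.94064 + 232.9 = 59.3549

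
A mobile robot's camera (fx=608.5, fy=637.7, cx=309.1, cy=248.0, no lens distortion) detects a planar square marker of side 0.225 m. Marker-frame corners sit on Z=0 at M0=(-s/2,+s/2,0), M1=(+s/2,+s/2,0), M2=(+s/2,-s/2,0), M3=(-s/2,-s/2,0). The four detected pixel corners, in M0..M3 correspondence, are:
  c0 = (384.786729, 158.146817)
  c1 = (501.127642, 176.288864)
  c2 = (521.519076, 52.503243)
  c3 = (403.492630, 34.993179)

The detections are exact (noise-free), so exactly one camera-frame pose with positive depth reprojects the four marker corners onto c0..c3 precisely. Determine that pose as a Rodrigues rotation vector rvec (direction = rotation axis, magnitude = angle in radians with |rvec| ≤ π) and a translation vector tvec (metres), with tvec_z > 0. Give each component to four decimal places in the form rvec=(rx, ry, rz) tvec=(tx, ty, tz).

Intrinsics K: fx=608.5, fy=637.7, cx=309.1, cy=248.0
Marker side s = 0.225 m; corners in marker frame (Z=0):
  M0 = (-0.1125, +0.1125, 0)
  M1 = (+0.1125, +0.1125, 0)
  M2 = (+0.1125, -0.1125, 0)
  M3 = (-0.1125, -0.1125, 0)
Detected image corners:
  c0 = (384.786729, 158.146817) px
  c1 = (501.127642, 176.288864) px
  c2 = (521.519076, 52.503243) px
  c3 = (403.492630, 34.993179) px
Planar DLT: solve 8×8 A·h = b for H (H[2,2]=1):
  H  [+506.65438 -60.28621 +452.46112]
  H  [+75.94232 +554.94275 +105.85952]
  H  [-0.03123 +0.05872 +1.00000]
B = K⁻¹H; ‖b₁‖=0.859147, ‖b₂‖=0.859147; λ = 2/(‖b₁‖+‖b₂‖) = 1.163946, sign → tz>0 ⇒ λ=+1.163946
r₁ = λ·B[:,0] = (+0.98760,+0.15275,-0.03635); r₂ = λ·B[:,1] = (-0.15003,+0.98632,+0.06834)
r₃ = r₁×r₂ = (+0.04629,-0.06204,+0.99700); SVD([r₁ r₂ r₃]) → R = UVᵀ:
  R  [+0.98760 -0.15003 +0.04629]
  R  [+0.15275 +0.98632 -0.06204]
  R  [-0.03635 +0.06834 +0.99700]
t = (+0.27422, -0.25944, +1.16395) m
tr R = 2.970912; θ = arccos((tr R − 1)/2) = 0.170759 rad = 9.784°
axis k = ((R−Rᵀ)₃₂, (R−Rᵀ)₁₃, (R−Rᵀ)₂₁) / (2 sinθ) = (+0.383654, +0.243141, +0.890894)
rvec = θ·k = (+0.065512, +0.041518, +0.152128)

rvec=(0.0655, 0.0415, 0.1521) tvec=(0.2742, -0.2594, 1.1639)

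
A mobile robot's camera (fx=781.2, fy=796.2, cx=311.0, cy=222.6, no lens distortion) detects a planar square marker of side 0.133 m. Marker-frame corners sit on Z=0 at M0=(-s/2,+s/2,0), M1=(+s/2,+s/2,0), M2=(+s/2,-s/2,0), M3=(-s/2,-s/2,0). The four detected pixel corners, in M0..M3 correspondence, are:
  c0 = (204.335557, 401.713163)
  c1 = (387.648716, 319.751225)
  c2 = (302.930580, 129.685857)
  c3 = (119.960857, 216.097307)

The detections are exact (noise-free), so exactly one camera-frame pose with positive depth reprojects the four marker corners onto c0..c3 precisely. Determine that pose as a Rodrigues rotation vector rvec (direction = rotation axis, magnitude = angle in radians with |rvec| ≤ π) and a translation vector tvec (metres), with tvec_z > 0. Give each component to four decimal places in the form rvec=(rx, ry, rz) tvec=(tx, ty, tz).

Intrinsics K: fx=781.2, fy=796.2, cx=311.0, cy=222.6
Marker side s = 0.133 m; corners in marker frame (Z=0):
  M0 = (-0.0665, +0.0665, 0)
  M1 = (+0.0665, +0.0665, 0)
  M2 = (+0.0665, -0.0665, 0)
  M3 = (-0.0665, -0.0665, 0)
Detected image corners:
  c0 = (204.335557, 401.713163) px
  c1 = (387.648716, 319.751225) px
  c2 = (302.930580, 129.685857) px
  c3 = (119.960857, 216.097307) px
Planar DLT: solve 8×8 A·h = b for H (H[2,2]=1):
  H  [+1338.23829 +649.99483 +252.94709]
  H  [-673.69044 +1427.22505 +267.59215]
  H  [-0.15281 +0.05644 +1.00000]
B = K⁻¹H; ‖b₁‖=1.953330, ‖b₂‖=1.953330; λ = 2/(‖b₁‖+‖b₂‖) = 0.511946, sign → tz>0 ⇒ λ=+0.511946
r₁ = λ·B[:,0] = (+0.90814,-0.41130,-0.07823); r₂ = λ·B[:,1] = (+0.41446,+0.90961,+0.02890)
r₃ = r₁×r₂ = (+0.05927,-0.05866,+0.99652); SVD([r₁ r₂ r₃]) → R = UVᵀ:
  R  [+0.90814 +0.41446 +0.05927]
  R  [-0.41130 +0.90961 -0.05866]
  R  [-0.07823 +0.02890 +0.99652]
t = (-0.03804, +0.02893, +0.51195) m
tr R = 2.814261; θ = arccos((tr R − 1)/2) = 0.434382 rad = 24.888°
axis k = ((R−Rᵀ)₃₂, (R−Rᵀ)₁₃, (R−Rᵀ)₂₁) / (2 sinθ) = (+0.104027, +0.163362, -0.981066)
rvec = θ·k = (+0.045187, +0.070961, -0.426157)

rvec=(0.0452, 0.0710, -0.4262) tvec=(-0.0380, 0.0289, 0.5119)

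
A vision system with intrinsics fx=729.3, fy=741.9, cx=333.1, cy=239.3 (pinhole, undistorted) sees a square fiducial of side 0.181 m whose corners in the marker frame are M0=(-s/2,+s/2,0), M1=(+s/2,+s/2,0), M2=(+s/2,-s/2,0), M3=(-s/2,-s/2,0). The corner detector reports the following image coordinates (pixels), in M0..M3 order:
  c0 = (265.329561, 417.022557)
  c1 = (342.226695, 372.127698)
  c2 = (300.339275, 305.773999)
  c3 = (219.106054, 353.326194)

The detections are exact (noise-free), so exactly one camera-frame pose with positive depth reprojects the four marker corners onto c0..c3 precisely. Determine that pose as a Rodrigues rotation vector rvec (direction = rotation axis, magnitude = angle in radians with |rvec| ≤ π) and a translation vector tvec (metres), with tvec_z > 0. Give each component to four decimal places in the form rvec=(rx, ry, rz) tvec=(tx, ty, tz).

Intrinsics K: fx=729.3, fy=741.9, cx=333.1, cy=239.3
Marker side s = 0.181 m; corners in marker frame (Z=0):
  M0 = (-0.0905, +0.0905, 0)
  M1 = (+0.0905, +0.0905, 0)
  M2 = (+0.0905, -0.0905, 0)
  M3 = (-0.0905, -0.0905, 0)
Detected image corners:
  c0 = (265.329561, 417.022557) px
  c1 = (342.226695, 372.127698) px
  c2 = (300.339275, 305.773999) px
  c3 = (219.106054, 353.326194) px
Planar DLT: solve 8×8 A·h = b for H (H[2,2]=1):
  H  [+434.39331 +329.94610 +282.33605]
  H  [-257.87049 +470.45439 +362.98192]
  H  [-0.00745 +0.30714 +1.00000]
B = K⁻¹H; ‖b₁‖=0.691406, ‖b₂‖=0.691406; λ = 2/(‖b₁‖+‖b₂‖) = 1.446327, sign → tz>0 ⇒ λ=+1.446327
r₁ = λ·B[:,0] = (+0.86640,-0.49924,-0.01077); r₂ = λ·B[:,1] = (+0.45144,+0.77386,+0.44423)
r₃ = r₁×r₂ = (-0.21344,-0.38974,+0.89585); SVD([r₁ r₂ r₃]) → R = UVᵀ:
  R  [+0.86640 +0.45144 -0.21344]
  R  [-0.49924 +0.77386 -0.38974]
  R  [-0.01077 +0.44423 +0.89585]
t = (-0.10067, +0.24112, +1.44633) m
tr R = 2.536104; θ = arccos((tr R − 1)/2) = 0.695003 rad = 39.821°
axis k = ((R−Rᵀ)₃₂, (R−Rᵀ)₁₃, (R−Rᵀ)₂₁) / (2 sinθ) = (+0.651144, -0.158244, -0.742273)
rvec = θ·k = (+0.452547, -0.109980, -0.515882)

rvec=(0.4525, -0.1100, -0.5159) tvec=(-0.1007, 0.2411, 1.4463)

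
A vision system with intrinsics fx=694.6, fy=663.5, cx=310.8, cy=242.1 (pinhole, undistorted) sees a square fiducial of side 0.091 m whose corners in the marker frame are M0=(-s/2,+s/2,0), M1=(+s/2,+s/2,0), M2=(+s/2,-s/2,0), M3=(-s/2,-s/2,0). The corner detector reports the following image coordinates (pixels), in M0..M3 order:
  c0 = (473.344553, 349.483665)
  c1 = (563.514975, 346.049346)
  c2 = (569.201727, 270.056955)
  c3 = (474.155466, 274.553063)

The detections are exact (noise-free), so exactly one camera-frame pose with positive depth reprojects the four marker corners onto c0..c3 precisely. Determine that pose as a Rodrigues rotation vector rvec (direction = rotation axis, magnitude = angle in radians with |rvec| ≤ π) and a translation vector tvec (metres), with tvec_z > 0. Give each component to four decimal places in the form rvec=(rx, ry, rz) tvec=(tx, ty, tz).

rvec=(0.4156, 0.0743, -0.0719) tvec=(0.2098, 0.0724, 0.6973)

Intrinsics K: fx=694.6, fy=663.5, cx=310.8, cy=242.1
Marker side s = 0.091 m; corners in marker frame (Z=0):
  M0 = (-0.0455, +0.0455, 0)
  M1 = (+0.0455, +0.0455, 0)
  M2 = (+0.0455, -0.0455, 0)
  M3 = (-0.0455, -0.0455, 0)
Detected image corners:
  c0 = (473.344553, 349.483665) px
  c1 = (563.514975, 346.049346) px
  c2 = (569.201727, 270.056955) px
  c3 = (474.155466, 274.553063) px
Planar DLT: solve 8×8 A·h = b for H (H[2,2]=1):
  H  [+952.25357 +263.06885 +519.74954]
  H  [-82.00520 +1007.23880 +311.03275]
  H  [-0.12445 +0.57421 +1.00000]
B = K⁻¹H; ‖b₁‖=1.434174, ‖b₂‖=1.434174; λ = 2/(‖b₁‖+‖b₂‖) = 0.697266, sign → tz>0 ⇒ λ=+0.697266
r₁ = λ·B[:,0] = (+0.99474,-0.05452,-0.08677); r₂ = λ·B[:,1] = (+0.08493,+0.91241,+0.40037)
r₃ = r₁×r₂ = (+0.05735,-0.40564,+0.91223); SVD([r₁ r₂ r₃]) → R = UVᵀ:
  R  [+0.99474 +0.08493 +0.05735]
  R  [-0.05452 +0.91241 -0.40564]
  R  [-0.08677 +0.40037 +0.91223]
t = (+0.20975, +0.07244, +0.69727) m
tr R = 2.819376; θ = arccos((tr R − 1)/2) = 0.428264 rad = 24.538°
axis k = ((R−Rᵀ)₃₂, (R−Rᵀ)₁₃, (R−Rᵀ)₂₁) / (2 sinθ) = (+0.970415, +0.173518, -0.167889)
rvec = θ·k = (+0.415594, +0.074312, -0.071901)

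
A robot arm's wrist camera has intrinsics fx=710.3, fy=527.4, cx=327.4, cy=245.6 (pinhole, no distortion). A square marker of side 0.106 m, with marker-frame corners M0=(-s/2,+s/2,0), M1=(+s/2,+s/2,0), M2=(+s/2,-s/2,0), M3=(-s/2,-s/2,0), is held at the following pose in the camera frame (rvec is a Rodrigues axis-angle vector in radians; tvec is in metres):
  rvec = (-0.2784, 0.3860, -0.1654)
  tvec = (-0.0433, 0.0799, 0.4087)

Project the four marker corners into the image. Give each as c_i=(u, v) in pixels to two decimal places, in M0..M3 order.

Intrinsics K: fx=710.3, fy=527.4, cx=327.4, cy=245.6
Marker side s = 0.106 m; corners in marker frame (Z=0):
  M0 = (-0.0530, +0.0530, 0)
  M1 = (+0.0530, +0.0530, 0)
  M2 = (+0.0530, -0.0530, 0)
  M3 = (-0.0530, -0.0530, 0)
rvec = (-0.2784, 0.3860, -0.1654), |rvec| = θ = 0.50384 rad = 28.868°
Rodrigues: sinθ=0.48280, 1−cosθ=0.12427; R = I + sinθ·[k]× + (1−cosθ)·[k]×²:
    [+0.91367 +0.10589 +0.39242]
    [-0.21109 +0.94867 +0.23552]
    [-0.34733 -0.29802 +0.88912]
t = (-0.0433, 0.0799, 0.4087) m
M0: Pc = R·M0+t = (-0.08611, +0.14137, +0.41131); u = 710.3·(-0.08611)/0.41131 + 327.4 = 178.6914, v = 527.4·(+0.14137)/0.41131 + 245.6 = 426.8660
M1: Pc = R·M1+t = (+0.01074, +0.11899, +0.37450); u = 710.3·(+0.01074)/0.37450 + 327.4 = 347.7640, v = 527.4·(+0.11899)/0.37450 + 245.6 = 413.1747
M2: Pc = R·M2+t = (-0.00049, +0.01843, +0.40609); u = 710.3·(-0.00049)/0.40609 + 327.4 = 326.5477, v = 527.4·(+0.01843)/0.40609 + 245.6 = 269.5391
M3: Pc = R·M3+t = (-0.09734, +0.04081, +0.44290); u = 710.3·(-0.09734)/0.44290 + 327.4 = 171.2979, v = 527.4·(+0.04081)/0.44290 + 245.6 = 294.1940

c0=(178.69, 426.87) c1=(347.76, 413.17) c2=(326.55, 269.54) c3=(171.30, 294.19)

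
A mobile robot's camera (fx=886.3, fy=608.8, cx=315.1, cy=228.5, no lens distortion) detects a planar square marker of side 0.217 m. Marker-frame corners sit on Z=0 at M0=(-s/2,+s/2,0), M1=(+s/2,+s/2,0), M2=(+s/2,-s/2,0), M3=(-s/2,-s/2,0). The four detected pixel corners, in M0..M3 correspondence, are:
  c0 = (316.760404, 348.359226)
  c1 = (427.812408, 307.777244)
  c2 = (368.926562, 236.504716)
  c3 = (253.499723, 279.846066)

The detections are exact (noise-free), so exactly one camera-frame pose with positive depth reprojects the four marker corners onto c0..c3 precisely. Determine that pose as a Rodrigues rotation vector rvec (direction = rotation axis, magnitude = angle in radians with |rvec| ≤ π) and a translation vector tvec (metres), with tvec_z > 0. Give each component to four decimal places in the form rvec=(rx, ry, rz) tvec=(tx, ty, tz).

Intrinsics K: fx=886.3, fy=608.8, cx=315.1, cy=228.5
Marker side s = 0.217 m; corners in marker frame (Z=0):
  M0 = (-0.1085, +0.1085, 0)
  M1 = (+0.1085, +0.1085, 0)
  M2 = (+0.1085, -0.1085, 0)
  M3 = (-0.1085, -0.1085, 0)
Detected image corners:
  c0 = (316.760404, 348.359226) px
  c1 = (427.812408, 307.777244) px
  c2 = (368.926562, 236.504716) px
  c3 = (253.499723, 279.846066) px
Planar DLT: solve 8×8 A·h = b for H (H[2,2]=1):
  H  [+502.23807 +352.79807 +342.09267]
  H  [-209.84544 +383.19590 +294.04185]
  H  [-0.05669 +0.20861 +1.00000]
B = K⁻¹H; ‖b₁‖=0.672435, ‖b₂‖=0.672435; λ = 2/(‖b₁‖+‖b₂‖) = 1.487132, sign → tz>0 ⇒ λ=+1.487132
r₁ = λ·B[:,0] = (+0.87268,-0.48095,-0.08431); r₂ = λ·B[:,1] = (+0.48167,+0.81960,+0.31023)
r₃ = r₁×r₂ = (-0.08011,-0.31134,+0.94692); SVD([r₁ r₂ r₃]) → R = UVᵀ:
  R  [+0.87268 +0.48167 -0.08011]
  R  [-0.48095 +0.81960 -0.31134]
  R  [-0.08431 +0.31023 +0.94692]
t = (+0.04529, +0.16010, +1.48713) m
tr R = 2.639204; θ = arccos((tr R − 1)/2) = 0.610080 rad = 34.955°
axis k = ((R−Rᵀ)₃₂, (R−Rᵀ)₁₃, (R−Rᵀ)₂₁) / (2 sinθ) = (+0.542448, +0.003667, -0.840081)
rvec = θ·k = (+0.330937, +0.002237, -0.512517)

rvec=(0.3309, 0.0022, -0.5125) tvec=(0.0453, 0.1601, 1.4871)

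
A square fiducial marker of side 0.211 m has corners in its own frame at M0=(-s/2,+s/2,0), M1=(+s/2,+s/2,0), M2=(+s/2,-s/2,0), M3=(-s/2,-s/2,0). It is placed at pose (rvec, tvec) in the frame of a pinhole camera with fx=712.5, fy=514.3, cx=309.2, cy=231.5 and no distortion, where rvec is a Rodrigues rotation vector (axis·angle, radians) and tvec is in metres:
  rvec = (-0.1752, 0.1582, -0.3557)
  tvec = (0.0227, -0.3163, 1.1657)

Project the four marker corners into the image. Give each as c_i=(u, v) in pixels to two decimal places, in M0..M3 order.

Intrinsics K: fx=712.5, fy=514.3, cx=309.2, cy=231.5
Marker side s = 0.211 m; corners in marker frame (Z=0):
  M0 = (-0.1055, +0.1055, 0)
  M1 = (+0.1055, +0.1055, 0)
  M2 = (+0.1055, -0.1055, 0)
  M3 = (-0.1055, -0.1055, 0)
rvec = (-0.1752, 0.1582, -0.3557), |rvec| = θ = 0.42690 rad = 24.460°
Rodrigues: sinθ=0.41405, 1−cosθ=0.08975; R = I + sinθ·[k]× + (1−cosθ)·[k]×²:
    [+0.92537 +0.33134 +0.18413]
    [-0.35864 +0.92258 +0.14222]
    [-0.12275 -0.19764 +0.97256]
t = (0.0227, -0.3163, 1.1657) m
M0: Pc = R·M0+t = (-0.03997, -0.18113, +1.15780); u = 712.5·(-0.03997)/1.15780 + 309.2 = 284.6031, v = 514.3·(-0.18113)/1.15780 + 231.5 = 151.0407
M1: Pc = R·M1+t = (+0.15528, -0.25680, +1.13190); u = 712.5·(+0.15528)/1.13190 + 309.2 = 406.9467, v = 514.3·(-0.25680)/1.13190 + 231.5 = 114.8158
M2: Pc = R·M2+t = (+0.08537, -0.45147, +1.17360); u = 712.5·(+0.08537)/1.17360 + 309.2 = 361.0284, v = 514.3·(-0.45147)/1.17360 + 231.5 = 33.6555
M3: Pc = R·M3+t = (-0.10988, -0.37580, +1.19950); u = 712.5·(-0.10988)/1.19950 + 309.2 = 243.9296, v = 514.3·(-0.37580)/1.19950 + 231.5 = 70.3735

c0=(284.60, 151.04) c1=(406.95, 114.82) c2=(361.03, 33.66) c3=(243.93, 70.37)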